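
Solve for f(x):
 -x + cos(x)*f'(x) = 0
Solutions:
 f(x) = C1 + Integral(x/cos(x), x)


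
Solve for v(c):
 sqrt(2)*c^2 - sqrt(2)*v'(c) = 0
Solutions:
 v(c) = C1 + c^3/3


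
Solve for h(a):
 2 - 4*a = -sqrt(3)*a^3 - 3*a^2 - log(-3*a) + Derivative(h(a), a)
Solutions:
 h(a) = C1 + sqrt(3)*a^4/4 + a^3 - 2*a^2 + a*log(-a) + a*(1 + log(3))


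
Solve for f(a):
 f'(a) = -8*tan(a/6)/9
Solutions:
 f(a) = C1 + 16*log(cos(a/6))/3


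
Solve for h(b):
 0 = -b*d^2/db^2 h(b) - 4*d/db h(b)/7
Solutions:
 h(b) = C1 + C2*b^(3/7)


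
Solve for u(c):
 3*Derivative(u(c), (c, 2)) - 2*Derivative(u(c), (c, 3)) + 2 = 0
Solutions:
 u(c) = C1 + C2*c + C3*exp(3*c/2) - c^2/3


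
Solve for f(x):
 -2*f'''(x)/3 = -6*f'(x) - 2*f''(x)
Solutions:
 f(x) = C1 + C2*exp(3*x*(1 - sqrt(5))/2) + C3*exp(3*x*(1 + sqrt(5))/2)


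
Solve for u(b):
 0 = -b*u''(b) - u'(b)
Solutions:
 u(b) = C1 + C2*log(b)


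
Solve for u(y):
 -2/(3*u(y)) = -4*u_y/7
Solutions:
 u(y) = -sqrt(C1 + 21*y)/3
 u(y) = sqrt(C1 + 21*y)/3


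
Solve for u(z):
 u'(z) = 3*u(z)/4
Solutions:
 u(z) = C1*exp(3*z/4)


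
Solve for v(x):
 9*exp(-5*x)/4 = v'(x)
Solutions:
 v(x) = C1 - 9*exp(-5*x)/20


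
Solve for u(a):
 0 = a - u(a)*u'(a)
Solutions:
 u(a) = -sqrt(C1 + a^2)
 u(a) = sqrt(C1 + a^2)


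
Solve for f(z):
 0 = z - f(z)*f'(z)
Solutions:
 f(z) = -sqrt(C1 + z^2)
 f(z) = sqrt(C1 + z^2)


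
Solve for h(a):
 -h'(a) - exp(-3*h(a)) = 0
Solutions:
 h(a) = log(C1 - 3*a)/3
 h(a) = log((-3^(1/3) - 3^(5/6)*I)*(C1 - a)^(1/3)/2)
 h(a) = log((-3^(1/3) + 3^(5/6)*I)*(C1 - a)^(1/3)/2)


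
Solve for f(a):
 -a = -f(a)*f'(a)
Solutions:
 f(a) = -sqrt(C1 + a^2)
 f(a) = sqrt(C1 + a^2)


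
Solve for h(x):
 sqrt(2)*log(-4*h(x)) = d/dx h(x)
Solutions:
 -sqrt(2)*Integral(1/(log(-_y) + 2*log(2)), (_y, h(x)))/2 = C1 - x


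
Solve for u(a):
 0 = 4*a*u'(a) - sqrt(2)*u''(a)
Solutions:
 u(a) = C1 + C2*erfi(2^(1/4)*a)


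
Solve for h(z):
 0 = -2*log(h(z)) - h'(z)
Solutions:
 li(h(z)) = C1 - 2*z


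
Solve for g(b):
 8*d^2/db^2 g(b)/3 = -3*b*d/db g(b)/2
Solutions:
 g(b) = C1 + C2*erf(3*sqrt(2)*b/8)


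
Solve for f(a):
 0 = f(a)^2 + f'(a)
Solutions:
 f(a) = 1/(C1 + a)


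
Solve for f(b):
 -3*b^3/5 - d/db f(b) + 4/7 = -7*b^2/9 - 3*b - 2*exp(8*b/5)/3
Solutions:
 f(b) = C1 - 3*b^4/20 + 7*b^3/27 + 3*b^2/2 + 4*b/7 + 5*exp(8*b/5)/12


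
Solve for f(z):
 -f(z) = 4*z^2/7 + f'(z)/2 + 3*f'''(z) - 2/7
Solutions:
 f(z) = C1*exp(-2^(1/3)*z*(-(18 + sqrt(326))^(1/3) + 2^(1/3)/(18 + sqrt(326))^(1/3))/12)*sin(2^(1/3)*sqrt(3)*z*(2^(1/3)/(18 + sqrt(326))^(1/3) + (18 + sqrt(326))^(1/3))/12) + C2*exp(-2^(1/3)*z*(-(18 + sqrt(326))^(1/3) + 2^(1/3)/(18 + sqrt(326))^(1/3))/12)*cos(2^(1/3)*sqrt(3)*z*(2^(1/3)/(18 + sqrt(326))^(1/3) + (18 + sqrt(326))^(1/3))/12) + C3*exp(2^(1/3)*z*(-(18 + sqrt(326))^(1/3) + 2^(1/3)/(18 + sqrt(326))^(1/3))/6) - 4*z^2/7 + 4*z/7


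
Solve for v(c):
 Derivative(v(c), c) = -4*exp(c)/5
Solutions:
 v(c) = C1 - 4*exp(c)/5


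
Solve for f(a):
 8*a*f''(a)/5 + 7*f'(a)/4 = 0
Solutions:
 f(a) = C1 + C2/a^(3/32)


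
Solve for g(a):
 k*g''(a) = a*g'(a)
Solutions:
 g(a) = C1 + C2*erf(sqrt(2)*a*sqrt(-1/k)/2)/sqrt(-1/k)


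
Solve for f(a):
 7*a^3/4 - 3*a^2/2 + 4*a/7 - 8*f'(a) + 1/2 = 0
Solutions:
 f(a) = C1 + 7*a^4/128 - a^3/16 + a^2/28 + a/16


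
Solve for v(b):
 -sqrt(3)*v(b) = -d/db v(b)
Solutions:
 v(b) = C1*exp(sqrt(3)*b)


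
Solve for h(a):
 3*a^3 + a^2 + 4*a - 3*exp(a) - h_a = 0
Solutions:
 h(a) = C1 + 3*a^4/4 + a^3/3 + 2*a^2 - 3*exp(a)


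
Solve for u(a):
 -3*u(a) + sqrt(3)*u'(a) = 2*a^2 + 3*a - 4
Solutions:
 u(a) = C1*exp(sqrt(3)*a) - 2*a^2/3 - a - 4*sqrt(3)*a/9 - sqrt(3)/3 + 8/9


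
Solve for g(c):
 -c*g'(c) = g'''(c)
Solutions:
 g(c) = C1 + Integral(C2*airyai(-c) + C3*airybi(-c), c)


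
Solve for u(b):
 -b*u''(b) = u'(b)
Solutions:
 u(b) = C1 + C2*log(b)


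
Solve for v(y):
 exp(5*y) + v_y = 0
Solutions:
 v(y) = C1 - exp(5*y)/5


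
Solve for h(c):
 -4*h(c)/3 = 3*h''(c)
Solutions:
 h(c) = C1*sin(2*c/3) + C2*cos(2*c/3)


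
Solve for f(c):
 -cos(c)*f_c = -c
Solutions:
 f(c) = C1 + Integral(c/cos(c), c)


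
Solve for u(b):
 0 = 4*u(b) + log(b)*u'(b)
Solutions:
 u(b) = C1*exp(-4*li(b))


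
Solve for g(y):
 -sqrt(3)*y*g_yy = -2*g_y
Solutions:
 g(y) = C1 + C2*y^(1 + 2*sqrt(3)/3)


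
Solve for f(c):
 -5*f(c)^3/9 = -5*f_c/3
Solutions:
 f(c) = -sqrt(6)*sqrt(-1/(C1 + c))/2
 f(c) = sqrt(6)*sqrt(-1/(C1 + c))/2


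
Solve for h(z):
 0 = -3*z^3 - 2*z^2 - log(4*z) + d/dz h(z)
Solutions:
 h(z) = C1 + 3*z^4/4 + 2*z^3/3 + z*log(z) - z + z*log(4)


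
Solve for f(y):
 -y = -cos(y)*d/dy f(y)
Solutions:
 f(y) = C1 + Integral(y/cos(y), y)


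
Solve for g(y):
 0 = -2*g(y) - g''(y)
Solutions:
 g(y) = C1*sin(sqrt(2)*y) + C2*cos(sqrt(2)*y)


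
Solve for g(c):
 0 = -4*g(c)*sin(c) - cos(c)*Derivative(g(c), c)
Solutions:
 g(c) = C1*cos(c)^4


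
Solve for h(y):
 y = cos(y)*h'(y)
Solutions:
 h(y) = C1 + Integral(y/cos(y), y)


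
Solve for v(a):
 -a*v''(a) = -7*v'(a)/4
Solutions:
 v(a) = C1 + C2*a^(11/4)


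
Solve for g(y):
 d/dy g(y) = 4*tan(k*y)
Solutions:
 g(y) = C1 + 4*Piecewise((-log(cos(k*y))/k, Ne(k, 0)), (0, True))


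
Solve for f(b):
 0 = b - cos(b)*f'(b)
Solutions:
 f(b) = C1 + Integral(b/cos(b), b)


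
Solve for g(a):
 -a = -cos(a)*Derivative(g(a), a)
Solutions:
 g(a) = C1 + Integral(a/cos(a), a)


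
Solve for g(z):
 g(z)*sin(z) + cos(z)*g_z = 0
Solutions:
 g(z) = C1*cos(z)


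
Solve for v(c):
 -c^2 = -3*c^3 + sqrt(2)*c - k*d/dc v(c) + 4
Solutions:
 v(c) = C1 - 3*c^4/(4*k) + c^3/(3*k) + sqrt(2)*c^2/(2*k) + 4*c/k


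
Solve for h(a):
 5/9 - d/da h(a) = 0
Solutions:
 h(a) = C1 + 5*a/9


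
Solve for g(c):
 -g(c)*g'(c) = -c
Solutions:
 g(c) = -sqrt(C1 + c^2)
 g(c) = sqrt(C1 + c^2)


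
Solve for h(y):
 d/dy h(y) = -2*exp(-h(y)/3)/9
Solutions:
 h(y) = 3*log(C1 - 2*y/27)


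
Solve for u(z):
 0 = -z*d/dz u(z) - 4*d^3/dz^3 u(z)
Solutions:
 u(z) = C1 + Integral(C2*airyai(-2^(1/3)*z/2) + C3*airybi(-2^(1/3)*z/2), z)


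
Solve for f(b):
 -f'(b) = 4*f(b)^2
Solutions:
 f(b) = 1/(C1 + 4*b)


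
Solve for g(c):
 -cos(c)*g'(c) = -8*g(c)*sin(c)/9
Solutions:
 g(c) = C1/cos(c)^(8/9)


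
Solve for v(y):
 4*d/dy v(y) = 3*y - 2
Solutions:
 v(y) = C1 + 3*y^2/8 - y/2


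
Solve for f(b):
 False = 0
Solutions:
 f(b) = C1 - 5*b*acos(-b/2)/7 + zoo*b - 5*sqrt(4 - b^2)/7


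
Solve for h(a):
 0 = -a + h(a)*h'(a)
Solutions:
 h(a) = -sqrt(C1 + a^2)
 h(a) = sqrt(C1 + a^2)


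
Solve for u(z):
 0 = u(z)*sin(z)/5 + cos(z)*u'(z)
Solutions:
 u(z) = C1*cos(z)^(1/5)


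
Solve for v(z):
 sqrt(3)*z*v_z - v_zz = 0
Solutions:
 v(z) = C1 + C2*erfi(sqrt(2)*3^(1/4)*z/2)


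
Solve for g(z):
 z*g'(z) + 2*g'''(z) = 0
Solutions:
 g(z) = C1 + Integral(C2*airyai(-2^(2/3)*z/2) + C3*airybi(-2^(2/3)*z/2), z)


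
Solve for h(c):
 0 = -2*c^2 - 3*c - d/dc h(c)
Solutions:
 h(c) = C1 - 2*c^3/3 - 3*c^2/2


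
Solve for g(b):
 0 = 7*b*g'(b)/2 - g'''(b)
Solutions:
 g(b) = C1 + Integral(C2*airyai(2^(2/3)*7^(1/3)*b/2) + C3*airybi(2^(2/3)*7^(1/3)*b/2), b)


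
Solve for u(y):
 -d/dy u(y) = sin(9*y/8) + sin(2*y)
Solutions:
 u(y) = C1 + 8*cos(9*y/8)/9 + cos(2*y)/2


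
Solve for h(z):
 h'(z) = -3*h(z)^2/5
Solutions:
 h(z) = 5/(C1 + 3*z)


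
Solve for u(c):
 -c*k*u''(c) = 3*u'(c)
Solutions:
 u(c) = C1 + c^(((re(k) - 3)*re(k) + im(k)^2)/(re(k)^2 + im(k)^2))*(C2*sin(3*log(c)*Abs(im(k))/(re(k)^2 + im(k)^2)) + C3*cos(3*log(c)*im(k)/(re(k)^2 + im(k)^2)))


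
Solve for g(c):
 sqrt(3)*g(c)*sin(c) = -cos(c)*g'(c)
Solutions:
 g(c) = C1*cos(c)^(sqrt(3))


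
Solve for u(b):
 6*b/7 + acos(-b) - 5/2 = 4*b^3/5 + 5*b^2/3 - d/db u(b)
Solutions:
 u(b) = C1 + b^4/5 + 5*b^3/9 - 3*b^2/7 - b*acos(-b) + 5*b/2 - sqrt(1 - b^2)


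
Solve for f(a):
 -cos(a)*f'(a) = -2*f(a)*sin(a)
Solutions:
 f(a) = C1/cos(a)^2


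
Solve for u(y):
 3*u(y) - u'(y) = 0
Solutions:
 u(y) = C1*exp(3*y)


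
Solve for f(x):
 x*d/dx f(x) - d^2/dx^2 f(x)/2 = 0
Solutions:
 f(x) = C1 + C2*erfi(x)


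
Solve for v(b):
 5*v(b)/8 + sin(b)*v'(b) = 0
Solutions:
 v(b) = C1*(cos(b) + 1)^(5/16)/(cos(b) - 1)^(5/16)


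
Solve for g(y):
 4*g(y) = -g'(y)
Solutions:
 g(y) = C1*exp(-4*y)


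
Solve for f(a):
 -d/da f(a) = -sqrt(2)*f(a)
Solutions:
 f(a) = C1*exp(sqrt(2)*a)


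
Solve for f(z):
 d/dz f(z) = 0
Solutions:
 f(z) = C1


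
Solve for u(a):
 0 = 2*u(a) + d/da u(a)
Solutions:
 u(a) = C1*exp(-2*a)


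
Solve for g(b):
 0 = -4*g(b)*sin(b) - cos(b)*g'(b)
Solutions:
 g(b) = C1*cos(b)^4


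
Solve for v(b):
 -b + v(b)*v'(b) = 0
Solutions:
 v(b) = -sqrt(C1 + b^2)
 v(b) = sqrt(C1 + b^2)


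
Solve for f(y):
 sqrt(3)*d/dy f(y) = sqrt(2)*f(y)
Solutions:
 f(y) = C1*exp(sqrt(6)*y/3)


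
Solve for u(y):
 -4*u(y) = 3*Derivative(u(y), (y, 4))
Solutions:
 u(y) = (C1*sin(3^(3/4)*y/3) + C2*cos(3^(3/4)*y/3))*exp(-3^(3/4)*y/3) + (C3*sin(3^(3/4)*y/3) + C4*cos(3^(3/4)*y/3))*exp(3^(3/4)*y/3)


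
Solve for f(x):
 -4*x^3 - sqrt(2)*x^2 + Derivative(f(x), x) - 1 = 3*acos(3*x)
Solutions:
 f(x) = C1 + x^4 + sqrt(2)*x^3/3 + 3*x*acos(3*x) + x - sqrt(1 - 9*x^2)


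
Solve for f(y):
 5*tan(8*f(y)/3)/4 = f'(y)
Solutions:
 f(y) = -3*asin(C1*exp(10*y/3))/8 + 3*pi/8
 f(y) = 3*asin(C1*exp(10*y/3))/8


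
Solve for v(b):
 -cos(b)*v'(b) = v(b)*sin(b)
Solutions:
 v(b) = C1*cos(b)


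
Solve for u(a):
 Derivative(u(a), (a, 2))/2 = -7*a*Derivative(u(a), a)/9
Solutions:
 u(a) = C1 + C2*erf(sqrt(7)*a/3)


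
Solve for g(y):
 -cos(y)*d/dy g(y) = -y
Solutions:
 g(y) = C1 + Integral(y/cos(y), y)


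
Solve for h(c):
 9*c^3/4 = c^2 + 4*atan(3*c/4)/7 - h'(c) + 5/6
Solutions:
 h(c) = C1 - 9*c^4/16 + c^3/3 + 4*c*atan(3*c/4)/7 + 5*c/6 - 8*log(9*c^2 + 16)/21


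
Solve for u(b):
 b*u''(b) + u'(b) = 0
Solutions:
 u(b) = C1 + C2*log(b)


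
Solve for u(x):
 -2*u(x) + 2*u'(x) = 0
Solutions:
 u(x) = C1*exp(x)


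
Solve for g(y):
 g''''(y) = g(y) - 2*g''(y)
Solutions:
 g(y) = C1*exp(-y*sqrt(-1 + sqrt(2))) + C2*exp(y*sqrt(-1 + sqrt(2))) + C3*sin(y*sqrt(1 + sqrt(2))) + C4*cos(y*sqrt(1 + sqrt(2)))


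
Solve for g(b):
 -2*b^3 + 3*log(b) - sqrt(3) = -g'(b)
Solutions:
 g(b) = C1 + b^4/2 - 3*b*log(b) + sqrt(3)*b + 3*b


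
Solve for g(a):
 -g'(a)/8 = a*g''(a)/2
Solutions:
 g(a) = C1 + C2*a^(3/4)


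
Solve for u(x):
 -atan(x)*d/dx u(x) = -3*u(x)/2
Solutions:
 u(x) = C1*exp(3*Integral(1/atan(x), x)/2)


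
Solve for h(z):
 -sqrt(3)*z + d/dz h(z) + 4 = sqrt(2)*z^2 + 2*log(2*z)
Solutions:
 h(z) = C1 + sqrt(2)*z^3/3 + sqrt(3)*z^2/2 + 2*z*log(z) - 6*z + z*log(4)


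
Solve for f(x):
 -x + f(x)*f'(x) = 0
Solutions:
 f(x) = -sqrt(C1 + x^2)
 f(x) = sqrt(C1 + x^2)


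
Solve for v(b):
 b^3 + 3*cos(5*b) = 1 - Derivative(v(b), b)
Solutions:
 v(b) = C1 - b^4/4 + b - 3*sin(5*b)/5


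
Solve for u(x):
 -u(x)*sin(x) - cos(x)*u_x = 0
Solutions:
 u(x) = C1*cos(x)


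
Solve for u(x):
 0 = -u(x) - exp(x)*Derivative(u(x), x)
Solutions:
 u(x) = C1*exp(exp(-x))


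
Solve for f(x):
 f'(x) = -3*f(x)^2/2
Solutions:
 f(x) = 2/(C1 + 3*x)


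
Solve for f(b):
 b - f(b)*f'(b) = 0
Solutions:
 f(b) = -sqrt(C1 + b^2)
 f(b) = sqrt(C1 + b^2)


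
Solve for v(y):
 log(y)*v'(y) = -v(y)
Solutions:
 v(y) = C1*exp(-li(y))


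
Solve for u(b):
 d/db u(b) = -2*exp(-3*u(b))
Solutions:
 u(b) = log(C1 - 6*b)/3
 u(b) = log((-3^(1/3) - 3^(5/6)*I)*(C1 - 2*b)^(1/3)/2)
 u(b) = log((-3^(1/3) + 3^(5/6)*I)*(C1 - 2*b)^(1/3)/2)


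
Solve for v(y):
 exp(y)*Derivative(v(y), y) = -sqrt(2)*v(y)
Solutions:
 v(y) = C1*exp(sqrt(2)*exp(-y))


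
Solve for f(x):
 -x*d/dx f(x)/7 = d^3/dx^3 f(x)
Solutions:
 f(x) = C1 + Integral(C2*airyai(-7^(2/3)*x/7) + C3*airybi(-7^(2/3)*x/7), x)


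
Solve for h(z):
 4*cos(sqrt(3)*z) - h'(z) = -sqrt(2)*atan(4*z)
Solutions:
 h(z) = C1 + sqrt(2)*(z*atan(4*z) - log(16*z^2 + 1)/8) + 4*sqrt(3)*sin(sqrt(3)*z)/3


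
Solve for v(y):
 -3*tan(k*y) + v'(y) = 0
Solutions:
 v(y) = C1 + 3*Piecewise((-log(cos(k*y))/k, Ne(k, 0)), (0, True))


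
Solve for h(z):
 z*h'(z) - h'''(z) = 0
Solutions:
 h(z) = C1 + Integral(C2*airyai(z) + C3*airybi(z), z)


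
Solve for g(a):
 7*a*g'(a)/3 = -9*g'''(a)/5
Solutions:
 g(a) = C1 + Integral(C2*airyai(-35^(1/3)*a/3) + C3*airybi(-35^(1/3)*a/3), a)


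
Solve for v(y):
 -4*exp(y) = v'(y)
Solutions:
 v(y) = C1 - 4*exp(y)


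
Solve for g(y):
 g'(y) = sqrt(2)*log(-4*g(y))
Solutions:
 -sqrt(2)*Integral(1/(log(-_y) + 2*log(2)), (_y, g(y)))/2 = C1 - y


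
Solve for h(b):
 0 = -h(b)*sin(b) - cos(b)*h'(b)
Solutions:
 h(b) = C1*cos(b)


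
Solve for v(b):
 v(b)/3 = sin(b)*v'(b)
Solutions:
 v(b) = C1*(cos(b) - 1)^(1/6)/(cos(b) + 1)^(1/6)


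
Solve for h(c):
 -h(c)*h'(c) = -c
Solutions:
 h(c) = -sqrt(C1 + c^2)
 h(c) = sqrt(C1 + c^2)


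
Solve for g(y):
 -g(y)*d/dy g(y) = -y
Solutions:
 g(y) = -sqrt(C1 + y^2)
 g(y) = sqrt(C1 + y^2)


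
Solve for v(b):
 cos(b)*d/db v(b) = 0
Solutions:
 v(b) = C1


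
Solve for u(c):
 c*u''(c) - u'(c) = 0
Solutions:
 u(c) = C1 + C2*c^2


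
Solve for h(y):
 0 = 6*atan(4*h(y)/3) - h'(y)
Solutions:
 Integral(1/atan(4*_y/3), (_y, h(y))) = C1 + 6*y


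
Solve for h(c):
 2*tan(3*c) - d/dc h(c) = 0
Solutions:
 h(c) = C1 - 2*log(cos(3*c))/3


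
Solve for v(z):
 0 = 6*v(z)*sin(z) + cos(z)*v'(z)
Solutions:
 v(z) = C1*cos(z)^6


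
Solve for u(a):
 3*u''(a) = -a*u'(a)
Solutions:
 u(a) = C1 + C2*erf(sqrt(6)*a/6)


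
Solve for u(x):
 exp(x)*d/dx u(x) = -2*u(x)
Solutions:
 u(x) = C1*exp(2*exp(-x))


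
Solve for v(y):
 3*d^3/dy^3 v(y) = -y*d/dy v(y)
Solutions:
 v(y) = C1 + Integral(C2*airyai(-3^(2/3)*y/3) + C3*airybi(-3^(2/3)*y/3), y)


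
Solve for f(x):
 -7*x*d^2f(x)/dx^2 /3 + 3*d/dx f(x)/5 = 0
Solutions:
 f(x) = C1 + C2*x^(44/35)


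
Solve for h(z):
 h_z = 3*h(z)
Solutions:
 h(z) = C1*exp(3*z)


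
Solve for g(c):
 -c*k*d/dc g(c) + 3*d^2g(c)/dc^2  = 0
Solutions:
 g(c) = Piecewise((-sqrt(6)*sqrt(pi)*C1*erf(sqrt(6)*c*sqrt(-k)/6)/(2*sqrt(-k)) - C2, (k > 0) | (k < 0)), (-C1*c - C2, True))


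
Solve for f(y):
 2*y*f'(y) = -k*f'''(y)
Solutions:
 f(y) = C1 + Integral(C2*airyai(2^(1/3)*y*(-1/k)^(1/3)) + C3*airybi(2^(1/3)*y*(-1/k)^(1/3)), y)


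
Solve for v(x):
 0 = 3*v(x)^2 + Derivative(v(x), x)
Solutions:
 v(x) = 1/(C1 + 3*x)


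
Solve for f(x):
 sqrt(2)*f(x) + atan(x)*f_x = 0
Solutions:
 f(x) = C1*exp(-sqrt(2)*Integral(1/atan(x), x))


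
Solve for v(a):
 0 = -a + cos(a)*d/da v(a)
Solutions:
 v(a) = C1 + Integral(a/cos(a), a)


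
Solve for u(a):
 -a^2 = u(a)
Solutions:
 u(a) = -a^2


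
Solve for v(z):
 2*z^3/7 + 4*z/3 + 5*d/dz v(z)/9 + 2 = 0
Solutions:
 v(z) = C1 - 9*z^4/70 - 6*z^2/5 - 18*z/5


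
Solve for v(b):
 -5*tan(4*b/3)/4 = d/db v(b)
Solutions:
 v(b) = C1 + 15*log(cos(4*b/3))/16


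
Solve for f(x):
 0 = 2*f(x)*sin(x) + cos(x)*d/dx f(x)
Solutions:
 f(x) = C1*cos(x)^2


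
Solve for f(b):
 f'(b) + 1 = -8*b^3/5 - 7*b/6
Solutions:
 f(b) = C1 - 2*b^4/5 - 7*b^2/12 - b


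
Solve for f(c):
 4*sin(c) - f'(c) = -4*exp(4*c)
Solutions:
 f(c) = C1 + exp(4*c) - 4*cos(c)


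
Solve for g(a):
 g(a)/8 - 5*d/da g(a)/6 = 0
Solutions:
 g(a) = C1*exp(3*a/20)


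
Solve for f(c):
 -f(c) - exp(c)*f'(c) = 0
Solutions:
 f(c) = C1*exp(exp(-c))


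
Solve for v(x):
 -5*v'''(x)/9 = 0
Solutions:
 v(x) = C1 + C2*x + C3*x^2


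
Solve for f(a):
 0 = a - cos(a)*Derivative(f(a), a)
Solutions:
 f(a) = C1 + Integral(a/cos(a), a)


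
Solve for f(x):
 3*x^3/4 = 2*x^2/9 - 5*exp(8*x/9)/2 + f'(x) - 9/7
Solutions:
 f(x) = C1 + 3*x^4/16 - 2*x^3/27 + 9*x/7 + 45*exp(8*x/9)/16


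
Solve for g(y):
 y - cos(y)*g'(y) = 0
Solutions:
 g(y) = C1 + Integral(y/cos(y), y)


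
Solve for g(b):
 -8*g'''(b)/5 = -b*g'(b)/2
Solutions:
 g(b) = C1 + Integral(C2*airyai(2^(2/3)*5^(1/3)*b/4) + C3*airybi(2^(2/3)*5^(1/3)*b/4), b)


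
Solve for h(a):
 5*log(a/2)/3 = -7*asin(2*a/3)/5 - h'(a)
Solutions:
 h(a) = C1 - 5*a*log(a)/3 - 7*a*asin(2*a/3)/5 + 5*a*log(2)/3 + 5*a/3 - 7*sqrt(9 - 4*a^2)/10


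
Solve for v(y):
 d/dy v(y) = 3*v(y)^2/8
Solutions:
 v(y) = -8/(C1 + 3*y)


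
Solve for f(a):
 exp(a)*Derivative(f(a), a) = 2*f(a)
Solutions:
 f(a) = C1*exp(-2*exp(-a))


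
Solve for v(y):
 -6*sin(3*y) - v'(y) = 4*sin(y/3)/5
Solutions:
 v(y) = C1 + 12*cos(y/3)/5 + 2*cos(3*y)


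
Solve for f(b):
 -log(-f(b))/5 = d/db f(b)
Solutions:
 -li(-f(b)) = C1 - b/5


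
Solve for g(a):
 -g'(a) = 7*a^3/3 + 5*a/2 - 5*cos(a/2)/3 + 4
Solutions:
 g(a) = C1 - 7*a^4/12 - 5*a^2/4 - 4*a + 10*sin(a/2)/3


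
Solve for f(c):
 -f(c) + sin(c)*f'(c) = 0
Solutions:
 f(c) = C1*sqrt(cos(c) - 1)/sqrt(cos(c) + 1)


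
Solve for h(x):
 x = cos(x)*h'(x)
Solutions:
 h(x) = C1 + Integral(x/cos(x), x)


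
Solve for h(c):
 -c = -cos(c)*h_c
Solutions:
 h(c) = C1 + Integral(c/cos(c), c)


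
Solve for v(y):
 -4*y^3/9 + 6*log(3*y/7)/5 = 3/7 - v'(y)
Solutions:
 v(y) = C1 + y^4/9 - 6*y*log(y)/5 - 6*y*log(3)/5 + 57*y/35 + 6*y*log(7)/5


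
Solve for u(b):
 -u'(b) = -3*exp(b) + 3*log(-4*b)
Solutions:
 u(b) = C1 - 3*b*log(-b) + 3*b*(1 - 2*log(2)) + 3*exp(b)


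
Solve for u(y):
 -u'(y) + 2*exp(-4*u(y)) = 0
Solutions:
 u(y) = log(-I*(C1 + 8*y)^(1/4))
 u(y) = log(I*(C1 + 8*y)^(1/4))
 u(y) = log(-(C1 + 8*y)^(1/4))
 u(y) = log(C1 + 8*y)/4


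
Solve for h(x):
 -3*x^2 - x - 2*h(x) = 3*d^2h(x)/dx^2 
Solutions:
 h(x) = C1*sin(sqrt(6)*x/3) + C2*cos(sqrt(6)*x/3) - 3*x^2/2 - x/2 + 9/2


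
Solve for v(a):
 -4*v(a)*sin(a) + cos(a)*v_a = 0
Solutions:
 v(a) = C1/cos(a)^4


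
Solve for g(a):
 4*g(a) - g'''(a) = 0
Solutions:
 g(a) = C3*exp(2^(2/3)*a) + (C1*sin(2^(2/3)*sqrt(3)*a/2) + C2*cos(2^(2/3)*sqrt(3)*a/2))*exp(-2^(2/3)*a/2)


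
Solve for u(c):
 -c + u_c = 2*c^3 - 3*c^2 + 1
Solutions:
 u(c) = C1 + c^4/2 - c^3 + c^2/2 + c


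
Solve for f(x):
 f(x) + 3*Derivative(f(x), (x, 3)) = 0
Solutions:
 f(x) = C3*exp(-3^(2/3)*x/3) + (C1*sin(3^(1/6)*x/2) + C2*cos(3^(1/6)*x/2))*exp(3^(2/3)*x/6)


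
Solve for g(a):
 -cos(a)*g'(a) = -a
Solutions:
 g(a) = C1 + Integral(a/cos(a), a)


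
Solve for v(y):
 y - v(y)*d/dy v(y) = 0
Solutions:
 v(y) = -sqrt(C1 + y^2)
 v(y) = sqrt(C1 + y^2)


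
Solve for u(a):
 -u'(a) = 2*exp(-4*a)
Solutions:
 u(a) = C1 + exp(-4*a)/2


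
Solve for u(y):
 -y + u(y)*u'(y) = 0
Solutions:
 u(y) = -sqrt(C1 + y^2)
 u(y) = sqrt(C1 + y^2)


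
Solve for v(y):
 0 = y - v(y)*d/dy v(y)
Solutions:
 v(y) = -sqrt(C1 + y^2)
 v(y) = sqrt(C1 + y^2)


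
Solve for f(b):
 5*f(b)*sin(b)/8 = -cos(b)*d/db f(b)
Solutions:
 f(b) = C1*cos(b)^(5/8)


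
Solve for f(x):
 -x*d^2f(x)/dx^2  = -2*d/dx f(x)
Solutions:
 f(x) = C1 + C2*x^3


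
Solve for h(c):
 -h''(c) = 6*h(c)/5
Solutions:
 h(c) = C1*sin(sqrt(30)*c/5) + C2*cos(sqrt(30)*c/5)


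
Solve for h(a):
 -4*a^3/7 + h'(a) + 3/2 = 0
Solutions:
 h(a) = C1 + a^4/7 - 3*a/2


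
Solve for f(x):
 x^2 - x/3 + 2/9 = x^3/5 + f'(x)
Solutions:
 f(x) = C1 - x^4/20 + x^3/3 - x^2/6 + 2*x/9


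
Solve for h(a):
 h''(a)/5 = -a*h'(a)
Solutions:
 h(a) = C1 + C2*erf(sqrt(10)*a/2)


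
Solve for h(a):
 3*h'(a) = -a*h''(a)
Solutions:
 h(a) = C1 + C2/a^2


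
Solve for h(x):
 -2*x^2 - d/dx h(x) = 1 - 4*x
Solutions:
 h(x) = C1 - 2*x^3/3 + 2*x^2 - x


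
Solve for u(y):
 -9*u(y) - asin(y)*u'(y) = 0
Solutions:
 u(y) = C1*exp(-9*Integral(1/asin(y), y))


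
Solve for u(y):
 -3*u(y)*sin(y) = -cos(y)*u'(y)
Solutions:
 u(y) = C1/cos(y)^3


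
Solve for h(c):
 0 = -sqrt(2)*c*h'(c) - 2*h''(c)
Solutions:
 h(c) = C1 + C2*erf(2^(1/4)*c/2)


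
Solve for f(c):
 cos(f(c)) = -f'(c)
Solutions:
 f(c) = pi - asin((C1 + exp(2*c))/(C1 - exp(2*c)))
 f(c) = asin((C1 + exp(2*c))/(C1 - exp(2*c)))


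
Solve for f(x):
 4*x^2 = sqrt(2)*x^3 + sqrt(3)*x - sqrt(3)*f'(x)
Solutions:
 f(x) = C1 + sqrt(6)*x^4/12 - 4*sqrt(3)*x^3/9 + x^2/2


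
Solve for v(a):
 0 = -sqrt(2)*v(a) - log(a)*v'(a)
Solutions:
 v(a) = C1*exp(-sqrt(2)*li(a))


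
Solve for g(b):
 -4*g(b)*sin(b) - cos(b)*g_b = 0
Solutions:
 g(b) = C1*cos(b)^4


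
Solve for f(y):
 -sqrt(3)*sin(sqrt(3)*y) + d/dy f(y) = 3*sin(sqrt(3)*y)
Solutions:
 f(y) = C1 - sqrt(3)*cos(sqrt(3)*y) - cos(sqrt(3)*y)


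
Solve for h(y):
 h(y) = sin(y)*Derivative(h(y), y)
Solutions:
 h(y) = C1*sqrt(cos(y) - 1)/sqrt(cos(y) + 1)


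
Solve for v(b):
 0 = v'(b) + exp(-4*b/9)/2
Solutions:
 v(b) = C1 + 9*exp(-4*b/9)/8


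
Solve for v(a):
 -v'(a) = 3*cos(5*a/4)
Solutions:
 v(a) = C1 - 12*sin(5*a/4)/5


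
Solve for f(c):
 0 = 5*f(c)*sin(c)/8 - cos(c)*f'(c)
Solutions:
 f(c) = C1/cos(c)^(5/8)


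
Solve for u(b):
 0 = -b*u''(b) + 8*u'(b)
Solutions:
 u(b) = C1 + C2*b^9


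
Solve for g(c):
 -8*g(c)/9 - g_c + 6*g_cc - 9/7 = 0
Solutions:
 g(c) = C1*exp(c*(3 - sqrt(201))/36) + C2*exp(c*(3 + sqrt(201))/36) - 81/56


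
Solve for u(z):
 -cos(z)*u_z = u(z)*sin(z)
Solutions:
 u(z) = C1*cos(z)


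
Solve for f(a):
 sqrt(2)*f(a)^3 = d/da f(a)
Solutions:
 f(a) = -sqrt(2)*sqrt(-1/(C1 + sqrt(2)*a))/2
 f(a) = sqrt(2)*sqrt(-1/(C1 + sqrt(2)*a))/2


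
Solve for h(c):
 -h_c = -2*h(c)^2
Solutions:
 h(c) = -1/(C1 + 2*c)


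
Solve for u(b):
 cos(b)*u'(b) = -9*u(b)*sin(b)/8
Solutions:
 u(b) = C1*cos(b)^(9/8)


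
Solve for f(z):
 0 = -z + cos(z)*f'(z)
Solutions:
 f(z) = C1 + Integral(z/cos(z), z)


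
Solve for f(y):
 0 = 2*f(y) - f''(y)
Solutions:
 f(y) = C1*exp(-sqrt(2)*y) + C2*exp(sqrt(2)*y)


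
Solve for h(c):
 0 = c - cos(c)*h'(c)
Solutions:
 h(c) = C1 + Integral(c/cos(c), c)


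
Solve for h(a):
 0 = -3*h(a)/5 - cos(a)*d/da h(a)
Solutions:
 h(a) = C1*(sin(a) - 1)^(3/10)/(sin(a) + 1)^(3/10)


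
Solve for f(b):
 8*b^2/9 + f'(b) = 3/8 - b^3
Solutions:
 f(b) = C1 - b^4/4 - 8*b^3/27 + 3*b/8


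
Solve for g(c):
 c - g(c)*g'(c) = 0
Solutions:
 g(c) = -sqrt(C1 + c^2)
 g(c) = sqrt(C1 + c^2)


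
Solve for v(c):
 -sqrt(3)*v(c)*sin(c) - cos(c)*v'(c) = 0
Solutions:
 v(c) = C1*cos(c)^(sqrt(3))


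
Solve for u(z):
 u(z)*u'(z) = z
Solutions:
 u(z) = -sqrt(C1 + z^2)
 u(z) = sqrt(C1 + z^2)


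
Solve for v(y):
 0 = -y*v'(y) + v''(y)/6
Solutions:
 v(y) = C1 + C2*erfi(sqrt(3)*y)


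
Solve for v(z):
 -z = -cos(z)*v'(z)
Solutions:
 v(z) = C1 + Integral(z/cos(z), z)


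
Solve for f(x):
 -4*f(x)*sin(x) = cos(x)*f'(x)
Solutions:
 f(x) = C1*cos(x)^4


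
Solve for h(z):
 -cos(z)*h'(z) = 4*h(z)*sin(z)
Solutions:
 h(z) = C1*cos(z)^4


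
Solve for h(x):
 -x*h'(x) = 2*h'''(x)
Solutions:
 h(x) = C1 + Integral(C2*airyai(-2^(2/3)*x/2) + C3*airybi(-2^(2/3)*x/2), x)


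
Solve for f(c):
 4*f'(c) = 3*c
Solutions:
 f(c) = C1 + 3*c^2/8


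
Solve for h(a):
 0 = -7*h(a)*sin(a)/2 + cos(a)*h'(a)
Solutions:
 h(a) = C1/cos(a)^(7/2)


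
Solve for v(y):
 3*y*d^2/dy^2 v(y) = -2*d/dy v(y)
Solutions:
 v(y) = C1 + C2*y^(1/3)


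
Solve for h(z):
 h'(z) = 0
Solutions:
 h(z) = C1


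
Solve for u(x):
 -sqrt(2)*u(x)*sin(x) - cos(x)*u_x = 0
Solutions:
 u(x) = C1*cos(x)^(sqrt(2))


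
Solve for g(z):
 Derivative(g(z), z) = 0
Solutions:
 g(z) = C1


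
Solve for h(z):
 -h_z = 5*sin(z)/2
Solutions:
 h(z) = C1 + 5*cos(z)/2


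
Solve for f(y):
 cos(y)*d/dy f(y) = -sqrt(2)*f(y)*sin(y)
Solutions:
 f(y) = C1*cos(y)^(sqrt(2))


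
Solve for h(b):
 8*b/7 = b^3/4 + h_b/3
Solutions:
 h(b) = C1 - 3*b^4/16 + 12*b^2/7


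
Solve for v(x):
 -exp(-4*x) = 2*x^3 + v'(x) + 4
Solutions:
 v(x) = C1 - x^4/2 - 4*x + exp(-4*x)/4


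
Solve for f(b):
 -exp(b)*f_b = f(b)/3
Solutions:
 f(b) = C1*exp(exp(-b)/3)


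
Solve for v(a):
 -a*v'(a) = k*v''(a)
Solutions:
 v(a) = C1 + C2*sqrt(k)*erf(sqrt(2)*a*sqrt(1/k)/2)


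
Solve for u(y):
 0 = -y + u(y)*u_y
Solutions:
 u(y) = -sqrt(C1 + y^2)
 u(y) = sqrt(C1 + y^2)


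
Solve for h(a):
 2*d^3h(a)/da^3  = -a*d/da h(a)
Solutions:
 h(a) = C1 + Integral(C2*airyai(-2^(2/3)*a/2) + C3*airybi(-2^(2/3)*a/2), a)


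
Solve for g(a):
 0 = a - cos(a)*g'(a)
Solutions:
 g(a) = C1 + Integral(a/cos(a), a)


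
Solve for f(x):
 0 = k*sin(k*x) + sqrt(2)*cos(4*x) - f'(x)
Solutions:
 f(x) = C1 + sqrt(2)*sin(4*x)/4 - cos(k*x)


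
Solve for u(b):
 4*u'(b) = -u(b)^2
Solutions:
 u(b) = 4/(C1 + b)


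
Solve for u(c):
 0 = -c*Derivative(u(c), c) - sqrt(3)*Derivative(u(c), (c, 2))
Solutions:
 u(c) = C1 + C2*erf(sqrt(2)*3^(3/4)*c/6)


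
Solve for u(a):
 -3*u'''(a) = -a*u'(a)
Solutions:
 u(a) = C1 + Integral(C2*airyai(3^(2/3)*a/3) + C3*airybi(3^(2/3)*a/3), a)


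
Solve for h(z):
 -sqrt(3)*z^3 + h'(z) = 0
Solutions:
 h(z) = C1 + sqrt(3)*z^4/4


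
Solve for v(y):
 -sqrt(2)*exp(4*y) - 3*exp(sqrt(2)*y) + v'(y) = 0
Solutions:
 v(y) = C1 + sqrt(2)*exp(4*y)/4 + 3*sqrt(2)*exp(sqrt(2)*y)/2


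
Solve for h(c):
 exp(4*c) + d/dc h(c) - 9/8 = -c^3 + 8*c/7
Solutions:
 h(c) = C1 - c^4/4 + 4*c^2/7 + 9*c/8 - exp(4*c)/4


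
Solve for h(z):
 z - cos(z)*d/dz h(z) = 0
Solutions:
 h(z) = C1 + Integral(z/cos(z), z)


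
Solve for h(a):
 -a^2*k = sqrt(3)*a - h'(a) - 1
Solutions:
 h(a) = C1 + a^3*k/3 + sqrt(3)*a^2/2 - a


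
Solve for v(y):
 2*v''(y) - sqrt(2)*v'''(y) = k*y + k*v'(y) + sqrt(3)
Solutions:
 v(y) = C1 + C2*exp(sqrt(2)*y*(1 - sqrt(-sqrt(2)*k + 1))/2) + C3*exp(sqrt(2)*y*(sqrt(-sqrt(2)*k + 1) + 1)/2) - y^2/2 - 2*y/k - sqrt(3)*y/k


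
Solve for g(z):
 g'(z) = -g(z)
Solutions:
 g(z) = C1*exp(-z)


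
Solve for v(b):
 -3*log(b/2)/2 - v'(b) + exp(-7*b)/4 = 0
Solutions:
 v(b) = C1 - 3*b*log(b)/2 + 3*b*(log(2) + 1)/2 - exp(-7*b)/28


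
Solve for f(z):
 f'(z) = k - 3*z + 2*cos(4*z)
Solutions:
 f(z) = C1 + k*z - 3*z^2/2 + sin(4*z)/2


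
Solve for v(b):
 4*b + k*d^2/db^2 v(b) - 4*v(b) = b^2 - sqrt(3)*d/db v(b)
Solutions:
 v(b) = C1*exp(b*(sqrt(16*k + 3) - sqrt(3))/(2*k)) + C2*exp(-b*(sqrt(16*k + 3) + sqrt(3))/(2*k)) - b^2/4 - sqrt(3)*b/8 + b - k/8 - 3/32 + sqrt(3)/4


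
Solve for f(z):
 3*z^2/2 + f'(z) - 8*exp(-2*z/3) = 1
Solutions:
 f(z) = C1 - z^3/2 + z - 12*exp(-2*z/3)


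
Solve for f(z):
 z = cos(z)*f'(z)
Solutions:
 f(z) = C1 + Integral(z/cos(z), z)


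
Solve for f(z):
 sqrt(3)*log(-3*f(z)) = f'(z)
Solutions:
 -sqrt(3)*Integral(1/(log(-_y) + log(3)), (_y, f(z)))/3 = C1 - z


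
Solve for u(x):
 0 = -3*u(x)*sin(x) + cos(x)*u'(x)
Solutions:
 u(x) = C1/cos(x)^3


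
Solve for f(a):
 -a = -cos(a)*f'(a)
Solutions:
 f(a) = C1 + Integral(a/cos(a), a)


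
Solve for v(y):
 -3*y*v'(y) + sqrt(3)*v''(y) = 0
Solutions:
 v(y) = C1 + C2*erfi(sqrt(2)*3^(1/4)*y/2)


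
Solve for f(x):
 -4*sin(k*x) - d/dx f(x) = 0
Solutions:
 f(x) = C1 + 4*cos(k*x)/k


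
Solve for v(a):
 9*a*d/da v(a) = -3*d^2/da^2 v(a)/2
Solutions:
 v(a) = C1 + C2*erf(sqrt(3)*a)


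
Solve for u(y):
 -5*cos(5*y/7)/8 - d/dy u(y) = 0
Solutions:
 u(y) = C1 - 7*sin(5*y/7)/8


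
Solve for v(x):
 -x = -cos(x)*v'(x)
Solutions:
 v(x) = C1 + Integral(x/cos(x), x)


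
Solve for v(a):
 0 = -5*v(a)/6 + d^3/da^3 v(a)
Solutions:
 v(a) = C3*exp(5^(1/3)*6^(2/3)*a/6) + (C1*sin(2^(2/3)*3^(1/6)*5^(1/3)*a/4) + C2*cos(2^(2/3)*3^(1/6)*5^(1/3)*a/4))*exp(-5^(1/3)*6^(2/3)*a/12)


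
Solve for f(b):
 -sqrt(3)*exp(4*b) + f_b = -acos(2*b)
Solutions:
 f(b) = C1 - b*acos(2*b) + sqrt(1 - 4*b^2)/2 + sqrt(3)*exp(4*b)/4


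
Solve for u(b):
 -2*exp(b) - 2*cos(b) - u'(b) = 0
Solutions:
 u(b) = C1 - 2*exp(b) - 2*sin(b)


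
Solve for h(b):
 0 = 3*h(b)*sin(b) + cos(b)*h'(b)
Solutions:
 h(b) = C1*cos(b)^3


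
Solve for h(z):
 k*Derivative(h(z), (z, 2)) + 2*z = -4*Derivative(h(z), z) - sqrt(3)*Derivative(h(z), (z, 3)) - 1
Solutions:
 h(z) = C1 + C2*exp(sqrt(3)*z*(-k + sqrt(k^2 - 16*sqrt(3)))/6) + C3*exp(-sqrt(3)*z*(k + sqrt(k^2 - 16*sqrt(3)))/6) + k*z/8 - z^2/4 - z/4


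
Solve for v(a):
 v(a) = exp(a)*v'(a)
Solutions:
 v(a) = C1*exp(-exp(-a))


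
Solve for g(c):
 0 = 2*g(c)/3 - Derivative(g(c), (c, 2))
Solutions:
 g(c) = C1*exp(-sqrt(6)*c/3) + C2*exp(sqrt(6)*c/3)


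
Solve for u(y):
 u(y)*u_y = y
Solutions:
 u(y) = -sqrt(C1 + y^2)
 u(y) = sqrt(C1 + y^2)


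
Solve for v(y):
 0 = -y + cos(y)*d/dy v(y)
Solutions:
 v(y) = C1 + Integral(y/cos(y), y)


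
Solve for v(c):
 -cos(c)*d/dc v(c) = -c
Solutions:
 v(c) = C1 + Integral(c/cos(c), c)


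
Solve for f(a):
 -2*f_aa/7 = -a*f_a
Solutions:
 f(a) = C1 + C2*erfi(sqrt(7)*a/2)


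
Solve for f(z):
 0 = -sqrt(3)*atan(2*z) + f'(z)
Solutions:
 f(z) = C1 + sqrt(3)*(z*atan(2*z) - log(4*z^2 + 1)/4)


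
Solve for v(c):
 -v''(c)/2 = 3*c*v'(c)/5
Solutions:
 v(c) = C1 + C2*erf(sqrt(15)*c/5)


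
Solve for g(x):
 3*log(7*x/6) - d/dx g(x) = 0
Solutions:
 g(x) = C1 + 3*x*log(x) - 3*x + x*log(343/216)


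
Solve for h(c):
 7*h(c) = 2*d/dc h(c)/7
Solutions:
 h(c) = C1*exp(49*c/2)


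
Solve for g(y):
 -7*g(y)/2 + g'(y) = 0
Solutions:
 g(y) = C1*exp(7*y/2)


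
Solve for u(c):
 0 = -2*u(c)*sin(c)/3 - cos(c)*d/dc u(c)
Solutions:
 u(c) = C1*cos(c)^(2/3)


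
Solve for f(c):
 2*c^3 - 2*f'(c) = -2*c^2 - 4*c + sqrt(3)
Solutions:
 f(c) = C1 + c^4/4 + c^3/3 + c^2 - sqrt(3)*c/2


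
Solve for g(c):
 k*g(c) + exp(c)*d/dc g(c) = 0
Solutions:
 g(c) = C1*exp(k*exp(-c))


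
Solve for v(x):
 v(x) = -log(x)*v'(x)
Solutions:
 v(x) = C1*exp(-li(x))


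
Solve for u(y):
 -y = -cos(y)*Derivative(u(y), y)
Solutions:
 u(y) = C1 + Integral(y/cos(y), y)


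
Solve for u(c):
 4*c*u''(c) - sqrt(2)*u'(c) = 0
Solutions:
 u(c) = C1 + C2*c^(sqrt(2)/4 + 1)


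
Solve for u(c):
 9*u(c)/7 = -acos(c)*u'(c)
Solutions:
 u(c) = C1*exp(-9*Integral(1/acos(c), c)/7)


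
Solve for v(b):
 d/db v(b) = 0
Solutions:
 v(b) = C1


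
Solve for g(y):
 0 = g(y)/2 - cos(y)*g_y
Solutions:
 g(y) = C1*(sin(y) + 1)^(1/4)/(sin(y) - 1)^(1/4)


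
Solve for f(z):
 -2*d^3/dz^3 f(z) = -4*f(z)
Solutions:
 f(z) = C3*exp(2^(1/3)*z) + (C1*sin(2^(1/3)*sqrt(3)*z/2) + C2*cos(2^(1/3)*sqrt(3)*z/2))*exp(-2^(1/3)*z/2)


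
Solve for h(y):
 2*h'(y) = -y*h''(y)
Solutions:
 h(y) = C1 + C2/y


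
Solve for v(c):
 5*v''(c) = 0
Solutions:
 v(c) = C1 + C2*c


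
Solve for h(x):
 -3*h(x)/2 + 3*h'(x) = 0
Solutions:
 h(x) = C1*exp(x/2)


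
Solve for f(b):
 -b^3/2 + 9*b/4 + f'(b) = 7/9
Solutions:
 f(b) = C1 + b^4/8 - 9*b^2/8 + 7*b/9


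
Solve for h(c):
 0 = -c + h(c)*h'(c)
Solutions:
 h(c) = -sqrt(C1 + c^2)
 h(c) = sqrt(C1 + c^2)


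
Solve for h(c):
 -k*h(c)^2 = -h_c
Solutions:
 h(c) = -1/(C1 + c*k)


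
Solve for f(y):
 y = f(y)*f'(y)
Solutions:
 f(y) = -sqrt(C1 + y^2)
 f(y) = sqrt(C1 + y^2)


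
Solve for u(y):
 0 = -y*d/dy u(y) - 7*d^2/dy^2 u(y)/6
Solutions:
 u(y) = C1 + C2*erf(sqrt(21)*y/7)


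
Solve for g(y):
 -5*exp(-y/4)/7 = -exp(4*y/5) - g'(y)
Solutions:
 g(y) = C1 - 5*exp(4*y/5)/4 - 20*exp(-y/4)/7


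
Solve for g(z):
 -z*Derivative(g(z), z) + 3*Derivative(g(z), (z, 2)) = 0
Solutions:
 g(z) = C1 + C2*erfi(sqrt(6)*z/6)


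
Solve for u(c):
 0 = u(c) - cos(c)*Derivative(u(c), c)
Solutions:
 u(c) = C1*sqrt(sin(c) + 1)/sqrt(sin(c) - 1)


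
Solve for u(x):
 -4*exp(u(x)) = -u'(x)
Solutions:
 u(x) = log(-1/(C1 + 4*x))


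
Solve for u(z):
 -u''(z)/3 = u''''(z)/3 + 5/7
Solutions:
 u(z) = C1 + C2*z + C3*sin(z) + C4*cos(z) - 15*z^2/14


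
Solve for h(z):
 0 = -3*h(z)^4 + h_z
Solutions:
 h(z) = (-1/(C1 + 9*z))^(1/3)
 h(z) = (-1/(C1 + 3*z))^(1/3)*(-3^(2/3) - 3*3^(1/6)*I)/6
 h(z) = (-1/(C1 + 3*z))^(1/3)*(-3^(2/3) + 3*3^(1/6)*I)/6


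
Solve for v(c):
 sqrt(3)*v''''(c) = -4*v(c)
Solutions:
 v(c) = (C1*sin(3^(7/8)*c/3) + C2*cos(3^(7/8)*c/3))*exp(-3^(7/8)*c/3) + (C3*sin(3^(7/8)*c/3) + C4*cos(3^(7/8)*c/3))*exp(3^(7/8)*c/3)


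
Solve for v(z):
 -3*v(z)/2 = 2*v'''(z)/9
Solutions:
 v(z) = C3*exp(-3*2^(1/3)*z/2) + (C1*sin(3*2^(1/3)*sqrt(3)*z/4) + C2*cos(3*2^(1/3)*sqrt(3)*z/4))*exp(3*2^(1/3)*z/4)


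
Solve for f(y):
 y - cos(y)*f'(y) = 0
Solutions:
 f(y) = C1 + Integral(y/cos(y), y)


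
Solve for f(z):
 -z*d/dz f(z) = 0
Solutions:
 f(z) = C1


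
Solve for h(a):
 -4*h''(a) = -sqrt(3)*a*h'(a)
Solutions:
 h(a) = C1 + C2*erfi(sqrt(2)*3^(1/4)*a/4)


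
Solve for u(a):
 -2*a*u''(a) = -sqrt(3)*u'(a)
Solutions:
 u(a) = C1 + C2*a^(sqrt(3)/2 + 1)


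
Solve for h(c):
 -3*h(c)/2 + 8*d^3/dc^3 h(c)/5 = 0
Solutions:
 h(c) = C3*exp(15^(1/3)*2^(2/3)*c/4) + (C1*sin(2^(2/3)*3^(5/6)*5^(1/3)*c/8) + C2*cos(2^(2/3)*3^(5/6)*5^(1/3)*c/8))*exp(-15^(1/3)*2^(2/3)*c/8)


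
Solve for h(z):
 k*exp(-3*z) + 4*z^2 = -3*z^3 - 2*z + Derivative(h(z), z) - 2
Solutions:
 h(z) = C1 - k*exp(-3*z)/3 + 3*z^4/4 + 4*z^3/3 + z^2 + 2*z


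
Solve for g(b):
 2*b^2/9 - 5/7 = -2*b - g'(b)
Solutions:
 g(b) = C1 - 2*b^3/27 - b^2 + 5*b/7


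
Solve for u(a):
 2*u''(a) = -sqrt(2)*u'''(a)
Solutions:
 u(a) = C1 + C2*a + C3*exp(-sqrt(2)*a)


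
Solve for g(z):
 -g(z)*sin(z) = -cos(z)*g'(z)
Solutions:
 g(z) = C1/cos(z)


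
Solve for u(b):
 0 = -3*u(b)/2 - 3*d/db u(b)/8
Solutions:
 u(b) = C1*exp(-4*b)


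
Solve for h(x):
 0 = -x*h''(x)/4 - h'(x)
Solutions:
 h(x) = C1 + C2/x^3


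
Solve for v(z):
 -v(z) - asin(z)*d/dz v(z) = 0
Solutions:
 v(z) = C1*exp(-Integral(1/asin(z), z))


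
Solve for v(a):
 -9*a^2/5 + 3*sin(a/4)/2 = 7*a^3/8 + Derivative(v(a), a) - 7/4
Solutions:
 v(a) = C1 - 7*a^4/32 - 3*a^3/5 + 7*a/4 - 6*cos(a/4)


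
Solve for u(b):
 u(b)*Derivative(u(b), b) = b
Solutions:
 u(b) = -sqrt(C1 + b^2)
 u(b) = sqrt(C1 + b^2)


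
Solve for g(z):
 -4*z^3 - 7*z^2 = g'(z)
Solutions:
 g(z) = C1 - z^4 - 7*z^3/3


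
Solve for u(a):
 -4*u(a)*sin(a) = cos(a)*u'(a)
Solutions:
 u(a) = C1*cos(a)^4


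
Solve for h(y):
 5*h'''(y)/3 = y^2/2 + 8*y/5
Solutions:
 h(y) = C1 + C2*y + C3*y^2 + y^5/200 + y^4/25


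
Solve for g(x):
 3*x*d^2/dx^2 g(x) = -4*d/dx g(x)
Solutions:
 g(x) = C1 + C2/x^(1/3)


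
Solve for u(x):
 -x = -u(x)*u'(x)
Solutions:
 u(x) = -sqrt(C1 + x^2)
 u(x) = sqrt(C1 + x^2)


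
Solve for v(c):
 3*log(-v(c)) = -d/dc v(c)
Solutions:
 -li(-v(c)) = C1 - 3*c


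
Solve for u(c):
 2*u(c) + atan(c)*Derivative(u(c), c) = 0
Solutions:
 u(c) = C1*exp(-2*Integral(1/atan(c), c))


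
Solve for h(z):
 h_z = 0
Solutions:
 h(z) = C1


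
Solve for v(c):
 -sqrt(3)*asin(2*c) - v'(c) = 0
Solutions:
 v(c) = C1 - sqrt(3)*(c*asin(2*c) + sqrt(1 - 4*c^2)/2)


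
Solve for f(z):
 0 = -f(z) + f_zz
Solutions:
 f(z) = C1*exp(-z) + C2*exp(z)


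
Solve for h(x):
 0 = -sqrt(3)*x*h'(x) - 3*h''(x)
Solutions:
 h(x) = C1 + C2*erf(sqrt(2)*3^(3/4)*x/6)


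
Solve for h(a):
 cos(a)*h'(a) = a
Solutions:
 h(a) = C1 + Integral(a/cos(a), a)


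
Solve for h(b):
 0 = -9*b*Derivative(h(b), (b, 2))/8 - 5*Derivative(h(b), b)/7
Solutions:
 h(b) = C1 + C2*b^(23/63)


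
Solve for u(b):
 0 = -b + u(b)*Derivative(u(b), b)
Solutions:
 u(b) = -sqrt(C1 + b^2)
 u(b) = sqrt(C1 + b^2)


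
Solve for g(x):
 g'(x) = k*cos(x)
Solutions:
 g(x) = C1 + k*sin(x)


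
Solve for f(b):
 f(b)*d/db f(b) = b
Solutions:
 f(b) = -sqrt(C1 + b^2)
 f(b) = sqrt(C1 + b^2)


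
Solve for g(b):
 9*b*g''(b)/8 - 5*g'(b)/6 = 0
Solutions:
 g(b) = C1 + C2*b^(47/27)


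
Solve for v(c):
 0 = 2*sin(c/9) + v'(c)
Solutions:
 v(c) = C1 + 18*cos(c/9)


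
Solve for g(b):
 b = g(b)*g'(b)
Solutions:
 g(b) = -sqrt(C1 + b^2)
 g(b) = sqrt(C1 + b^2)


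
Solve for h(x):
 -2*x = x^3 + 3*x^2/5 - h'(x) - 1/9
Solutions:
 h(x) = C1 + x^4/4 + x^3/5 + x^2 - x/9


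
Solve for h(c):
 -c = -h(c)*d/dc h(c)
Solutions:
 h(c) = -sqrt(C1 + c^2)
 h(c) = sqrt(C1 + c^2)


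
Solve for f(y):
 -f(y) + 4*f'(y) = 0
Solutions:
 f(y) = C1*exp(y/4)


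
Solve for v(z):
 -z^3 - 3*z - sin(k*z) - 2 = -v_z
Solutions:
 v(z) = C1 + z^4/4 + 3*z^2/2 + 2*z - cos(k*z)/k


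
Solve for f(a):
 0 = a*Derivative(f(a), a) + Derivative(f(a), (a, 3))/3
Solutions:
 f(a) = C1 + Integral(C2*airyai(-3^(1/3)*a) + C3*airybi(-3^(1/3)*a), a)


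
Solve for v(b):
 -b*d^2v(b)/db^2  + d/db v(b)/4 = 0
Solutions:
 v(b) = C1 + C2*b^(5/4)


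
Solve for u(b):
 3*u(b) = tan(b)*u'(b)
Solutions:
 u(b) = C1*sin(b)^3


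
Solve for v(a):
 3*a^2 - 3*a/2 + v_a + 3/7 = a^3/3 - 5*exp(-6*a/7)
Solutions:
 v(a) = C1 + a^4/12 - a^3 + 3*a^2/4 - 3*a/7 + 35*exp(-6*a/7)/6


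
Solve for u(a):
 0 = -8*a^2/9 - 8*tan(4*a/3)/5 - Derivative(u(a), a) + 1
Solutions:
 u(a) = C1 - 8*a^3/27 + a + 6*log(cos(4*a/3))/5


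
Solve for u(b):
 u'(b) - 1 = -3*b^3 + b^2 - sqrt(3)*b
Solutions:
 u(b) = C1 - 3*b^4/4 + b^3/3 - sqrt(3)*b^2/2 + b


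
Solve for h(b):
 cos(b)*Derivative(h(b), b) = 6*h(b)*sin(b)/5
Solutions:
 h(b) = C1/cos(b)^(6/5)


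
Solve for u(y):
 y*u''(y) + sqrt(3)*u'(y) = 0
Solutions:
 u(y) = C1 + C2*y^(1 - sqrt(3))


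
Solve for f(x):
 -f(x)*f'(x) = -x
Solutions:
 f(x) = -sqrt(C1 + x^2)
 f(x) = sqrt(C1 + x^2)


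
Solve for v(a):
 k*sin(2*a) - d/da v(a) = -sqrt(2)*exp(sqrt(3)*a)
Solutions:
 v(a) = C1 - k*cos(2*a)/2 + sqrt(6)*exp(sqrt(3)*a)/3


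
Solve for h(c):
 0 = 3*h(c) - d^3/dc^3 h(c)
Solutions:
 h(c) = C3*exp(3^(1/3)*c) + (C1*sin(3^(5/6)*c/2) + C2*cos(3^(5/6)*c/2))*exp(-3^(1/3)*c/2)


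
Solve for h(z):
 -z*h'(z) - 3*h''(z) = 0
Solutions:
 h(z) = C1 + C2*erf(sqrt(6)*z/6)


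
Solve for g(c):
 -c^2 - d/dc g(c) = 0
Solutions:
 g(c) = C1 - c^3/3


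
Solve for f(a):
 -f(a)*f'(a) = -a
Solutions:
 f(a) = -sqrt(C1 + a^2)
 f(a) = sqrt(C1 + a^2)


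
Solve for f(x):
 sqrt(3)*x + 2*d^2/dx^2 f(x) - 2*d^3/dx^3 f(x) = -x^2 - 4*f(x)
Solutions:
 f(x) = C1*exp(x*(-(3*sqrt(87) + 28)^(1/3) - 1/(3*sqrt(87) + 28)^(1/3) + 2)/6)*sin(sqrt(3)*x*(-(3*sqrt(87) + 28)^(1/3) + (3*sqrt(87) + 28)^(-1/3))/6) + C2*exp(x*(-(3*sqrt(87) + 28)^(1/3) - 1/(3*sqrt(87) + 28)^(1/3) + 2)/6)*cos(sqrt(3)*x*(-(3*sqrt(87) + 28)^(1/3) + (3*sqrt(87) + 28)^(-1/3))/6) + C3*exp(x*((3*sqrt(87) + 28)^(-1/3) + 1 + (3*sqrt(87) + 28)^(1/3))/3) - x^2/4 - sqrt(3)*x/4 + 1/4


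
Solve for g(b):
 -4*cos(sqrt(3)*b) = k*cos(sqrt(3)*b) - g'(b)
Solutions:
 g(b) = C1 + sqrt(3)*k*sin(sqrt(3)*b)/3 + 4*sqrt(3)*sin(sqrt(3)*b)/3


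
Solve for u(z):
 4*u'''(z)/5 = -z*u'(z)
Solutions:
 u(z) = C1 + Integral(C2*airyai(-10^(1/3)*z/2) + C3*airybi(-10^(1/3)*z/2), z)


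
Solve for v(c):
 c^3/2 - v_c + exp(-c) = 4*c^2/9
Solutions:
 v(c) = C1 + c^4/8 - 4*c^3/27 - exp(-c)


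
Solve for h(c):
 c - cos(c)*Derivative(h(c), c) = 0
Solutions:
 h(c) = C1 + Integral(c/cos(c), c)


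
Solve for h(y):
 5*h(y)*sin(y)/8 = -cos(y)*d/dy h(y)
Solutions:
 h(y) = C1*cos(y)^(5/8)
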